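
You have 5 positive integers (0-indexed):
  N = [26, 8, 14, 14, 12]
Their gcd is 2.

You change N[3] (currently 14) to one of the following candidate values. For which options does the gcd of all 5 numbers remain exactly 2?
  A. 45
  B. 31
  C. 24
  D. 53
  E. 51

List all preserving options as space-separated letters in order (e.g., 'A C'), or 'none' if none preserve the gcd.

Old gcd = 2; gcd of others (without N[3]) = 2
New gcd for candidate v: gcd(2, v). Preserves old gcd iff gcd(2, v) = 2.
  Option A: v=45, gcd(2,45)=1 -> changes
  Option B: v=31, gcd(2,31)=1 -> changes
  Option C: v=24, gcd(2,24)=2 -> preserves
  Option D: v=53, gcd(2,53)=1 -> changes
  Option E: v=51, gcd(2,51)=1 -> changes

Answer: C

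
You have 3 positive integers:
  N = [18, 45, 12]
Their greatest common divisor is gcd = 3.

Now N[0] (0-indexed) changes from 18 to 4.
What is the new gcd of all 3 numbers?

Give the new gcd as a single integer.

Numbers: [18, 45, 12], gcd = 3
Change: index 0, 18 -> 4
gcd of the OTHER numbers (without index 0): gcd([45, 12]) = 3
New gcd = gcd(g_others, new_val) = gcd(3, 4) = 1

Answer: 1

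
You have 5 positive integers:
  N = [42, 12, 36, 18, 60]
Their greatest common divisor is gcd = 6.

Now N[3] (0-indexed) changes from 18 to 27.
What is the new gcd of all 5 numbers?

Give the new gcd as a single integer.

Answer: 3

Derivation:
Numbers: [42, 12, 36, 18, 60], gcd = 6
Change: index 3, 18 -> 27
gcd of the OTHER numbers (without index 3): gcd([42, 12, 36, 60]) = 6
New gcd = gcd(g_others, new_val) = gcd(6, 27) = 3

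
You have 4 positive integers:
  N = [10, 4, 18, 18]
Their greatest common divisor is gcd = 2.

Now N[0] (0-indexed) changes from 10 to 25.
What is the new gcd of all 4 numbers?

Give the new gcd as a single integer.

Numbers: [10, 4, 18, 18], gcd = 2
Change: index 0, 10 -> 25
gcd of the OTHER numbers (without index 0): gcd([4, 18, 18]) = 2
New gcd = gcd(g_others, new_val) = gcd(2, 25) = 1

Answer: 1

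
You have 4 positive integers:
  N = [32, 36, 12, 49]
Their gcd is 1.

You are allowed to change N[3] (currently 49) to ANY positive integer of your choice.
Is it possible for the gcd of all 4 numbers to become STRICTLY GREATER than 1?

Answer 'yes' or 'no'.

Answer: yes

Derivation:
Current gcd = 1
gcd of all OTHER numbers (without N[3]=49): gcd([32, 36, 12]) = 4
The new gcd after any change is gcd(4, new_value).
This can be at most 4.
Since 4 > old gcd 1, the gcd CAN increase (e.g., set N[3] = 4).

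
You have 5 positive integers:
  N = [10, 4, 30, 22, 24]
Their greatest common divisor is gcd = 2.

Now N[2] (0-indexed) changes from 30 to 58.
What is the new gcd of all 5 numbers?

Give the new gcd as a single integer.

Answer: 2

Derivation:
Numbers: [10, 4, 30, 22, 24], gcd = 2
Change: index 2, 30 -> 58
gcd of the OTHER numbers (without index 2): gcd([10, 4, 22, 24]) = 2
New gcd = gcd(g_others, new_val) = gcd(2, 58) = 2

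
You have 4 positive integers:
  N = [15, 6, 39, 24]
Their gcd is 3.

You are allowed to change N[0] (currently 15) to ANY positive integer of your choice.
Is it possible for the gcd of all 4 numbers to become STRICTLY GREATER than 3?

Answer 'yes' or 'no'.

Answer: no

Derivation:
Current gcd = 3
gcd of all OTHER numbers (without N[0]=15): gcd([6, 39, 24]) = 3
The new gcd after any change is gcd(3, new_value).
This can be at most 3.
Since 3 = old gcd 3, the gcd can only stay the same or decrease.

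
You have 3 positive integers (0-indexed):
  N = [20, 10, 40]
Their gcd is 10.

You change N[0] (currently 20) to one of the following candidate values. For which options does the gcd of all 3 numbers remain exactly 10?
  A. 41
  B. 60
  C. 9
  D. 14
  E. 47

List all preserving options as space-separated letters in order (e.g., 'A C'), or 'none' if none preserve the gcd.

Answer: B

Derivation:
Old gcd = 10; gcd of others (without N[0]) = 10
New gcd for candidate v: gcd(10, v). Preserves old gcd iff gcd(10, v) = 10.
  Option A: v=41, gcd(10,41)=1 -> changes
  Option B: v=60, gcd(10,60)=10 -> preserves
  Option C: v=9, gcd(10,9)=1 -> changes
  Option D: v=14, gcd(10,14)=2 -> changes
  Option E: v=47, gcd(10,47)=1 -> changes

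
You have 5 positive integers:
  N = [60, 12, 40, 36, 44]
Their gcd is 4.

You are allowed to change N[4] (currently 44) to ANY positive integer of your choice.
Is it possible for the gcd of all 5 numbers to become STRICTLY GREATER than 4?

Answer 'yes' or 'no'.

Current gcd = 4
gcd of all OTHER numbers (without N[4]=44): gcd([60, 12, 40, 36]) = 4
The new gcd after any change is gcd(4, new_value).
This can be at most 4.
Since 4 = old gcd 4, the gcd can only stay the same or decrease.

Answer: no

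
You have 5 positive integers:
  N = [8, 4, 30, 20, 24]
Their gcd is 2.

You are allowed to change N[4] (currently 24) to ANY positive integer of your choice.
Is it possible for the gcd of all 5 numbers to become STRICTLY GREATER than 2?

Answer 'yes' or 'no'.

Answer: no

Derivation:
Current gcd = 2
gcd of all OTHER numbers (without N[4]=24): gcd([8, 4, 30, 20]) = 2
The new gcd after any change is gcd(2, new_value).
This can be at most 2.
Since 2 = old gcd 2, the gcd can only stay the same or decrease.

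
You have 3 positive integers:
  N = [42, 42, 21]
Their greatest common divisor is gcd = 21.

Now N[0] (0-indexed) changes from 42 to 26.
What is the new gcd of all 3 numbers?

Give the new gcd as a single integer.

Numbers: [42, 42, 21], gcd = 21
Change: index 0, 42 -> 26
gcd of the OTHER numbers (without index 0): gcd([42, 21]) = 21
New gcd = gcd(g_others, new_val) = gcd(21, 26) = 1

Answer: 1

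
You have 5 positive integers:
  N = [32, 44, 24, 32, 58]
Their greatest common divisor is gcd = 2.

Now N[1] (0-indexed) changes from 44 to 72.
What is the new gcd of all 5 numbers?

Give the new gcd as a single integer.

Numbers: [32, 44, 24, 32, 58], gcd = 2
Change: index 1, 44 -> 72
gcd of the OTHER numbers (without index 1): gcd([32, 24, 32, 58]) = 2
New gcd = gcd(g_others, new_val) = gcd(2, 72) = 2

Answer: 2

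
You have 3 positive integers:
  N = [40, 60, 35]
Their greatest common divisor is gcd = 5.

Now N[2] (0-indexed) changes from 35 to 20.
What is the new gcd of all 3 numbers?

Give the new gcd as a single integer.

Numbers: [40, 60, 35], gcd = 5
Change: index 2, 35 -> 20
gcd of the OTHER numbers (without index 2): gcd([40, 60]) = 20
New gcd = gcd(g_others, new_val) = gcd(20, 20) = 20

Answer: 20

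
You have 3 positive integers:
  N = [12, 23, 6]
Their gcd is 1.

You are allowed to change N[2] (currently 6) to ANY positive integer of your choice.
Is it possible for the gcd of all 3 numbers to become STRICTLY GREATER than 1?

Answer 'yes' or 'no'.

Current gcd = 1
gcd of all OTHER numbers (without N[2]=6): gcd([12, 23]) = 1
The new gcd after any change is gcd(1, new_value).
This can be at most 1.
Since 1 = old gcd 1, the gcd can only stay the same or decrease.

Answer: no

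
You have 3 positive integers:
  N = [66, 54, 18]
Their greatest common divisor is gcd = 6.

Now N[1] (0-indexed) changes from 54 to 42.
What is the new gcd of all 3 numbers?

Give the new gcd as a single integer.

Answer: 6

Derivation:
Numbers: [66, 54, 18], gcd = 6
Change: index 1, 54 -> 42
gcd of the OTHER numbers (without index 1): gcd([66, 18]) = 6
New gcd = gcd(g_others, new_val) = gcd(6, 42) = 6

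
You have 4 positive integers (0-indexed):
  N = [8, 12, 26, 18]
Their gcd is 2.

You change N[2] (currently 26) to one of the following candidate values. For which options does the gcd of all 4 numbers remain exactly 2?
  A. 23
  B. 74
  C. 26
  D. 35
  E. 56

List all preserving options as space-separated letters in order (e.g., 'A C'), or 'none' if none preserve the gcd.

Answer: B C E

Derivation:
Old gcd = 2; gcd of others (without N[2]) = 2
New gcd for candidate v: gcd(2, v). Preserves old gcd iff gcd(2, v) = 2.
  Option A: v=23, gcd(2,23)=1 -> changes
  Option B: v=74, gcd(2,74)=2 -> preserves
  Option C: v=26, gcd(2,26)=2 -> preserves
  Option D: v=35, gcd(2,35)=1 -> changes
  Option E: v=56, gcd(2,56)=2 -> preserves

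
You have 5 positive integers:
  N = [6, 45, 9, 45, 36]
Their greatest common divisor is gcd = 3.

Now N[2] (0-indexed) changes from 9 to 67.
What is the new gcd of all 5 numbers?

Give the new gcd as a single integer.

Answer: 1

Derivation:
Numbers: [6, 45, 9, 45, 36], gcd = 3
Change: index 2, 9 -> 67
gcd of the OTHER numbers (without index 2): gcd([6, 45, 45, 36]) = 3
New gcd = gcd(g_others, new_val) = gcd(3, 67) = 1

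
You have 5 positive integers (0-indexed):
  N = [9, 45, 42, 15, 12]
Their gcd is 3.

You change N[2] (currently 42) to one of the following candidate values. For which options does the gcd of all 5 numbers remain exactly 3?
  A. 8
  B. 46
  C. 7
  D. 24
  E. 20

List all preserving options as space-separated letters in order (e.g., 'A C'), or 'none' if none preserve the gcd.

Answer: D

Derivation:
Old gcd = 3; gcd of others (without N[2]) = 3
New gcd for candidate v: gcd(3, v). Preserves old gcd iff gcd(3, v) = 3.
  Option A: v=8, gcd(3,8)=1 -> changes
  Option B: v=46, gcd(3,46)=1 -> changes
  Option C: v=7, gcd(3,7)=1 -> changes
  Option D: v=24, gcd(3,24)=3 -> preserves
  Option E: v=20, gcd(3,20)=1 -> changes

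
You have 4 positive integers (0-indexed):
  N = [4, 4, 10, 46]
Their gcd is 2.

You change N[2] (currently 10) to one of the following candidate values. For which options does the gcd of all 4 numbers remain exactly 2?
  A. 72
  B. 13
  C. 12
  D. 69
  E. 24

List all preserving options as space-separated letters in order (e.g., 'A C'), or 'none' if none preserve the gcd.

Answer: A C E

Derivation:
Old gcd = 2; gcd of others (without N[2]) = 2
New gcd for candidate v: gcd(2, v). Preserves old gcd iff gcd(2, v) = 2.
  Option A: v=72, gcd(2,72)=2 -> preserves
  Option B: v=13, gcd(2,13)=1 -> changes
  Option C: v=12, gcd(2,12)=2 -> preserves
  Option D: v=69, gcd(2,69)=1 -> changes
  Option E: v=24, gcd(2,24)=2 -> preserves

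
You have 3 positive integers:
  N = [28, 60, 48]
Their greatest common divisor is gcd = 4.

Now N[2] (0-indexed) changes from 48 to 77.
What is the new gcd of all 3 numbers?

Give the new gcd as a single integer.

Numbers: [28, 60, 48], gcd = 4
Change: index 2, 48 -> 77
gcd of the OTHER numbers (without index 2): gcd([28, 60]) = 4
New gcd = gcd(g_others, new_val) = gcd(4, 77) = 1

Answer: 1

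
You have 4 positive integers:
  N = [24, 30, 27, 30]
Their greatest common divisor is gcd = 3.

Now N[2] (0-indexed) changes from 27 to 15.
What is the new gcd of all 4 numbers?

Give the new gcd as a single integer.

Answer: 3

Derivation:
Numbers: [24, 30, 27, 30], gcd = 3
Change: index 2, 27 -> 15
gcd of the OTHER numbers (without index 2): gcd([24, 30, 30]) = 6
New gcd = gcd(g_others, new_val) = gcd(6, 15) = 3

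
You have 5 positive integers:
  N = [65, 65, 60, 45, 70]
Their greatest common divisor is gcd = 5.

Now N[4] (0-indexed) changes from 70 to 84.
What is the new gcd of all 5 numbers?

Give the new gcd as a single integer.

Numbers: [65, 65, 60, 45, 70], gcd = 5
Change: index 4, 70 -> 84
gcd of the OTHER numbers (without index 4): gcd([65, 65, 60, 45]) = 5
New gcd = gcd(g_others, new_val) = gcd(5, 84) = 1

Answer: 1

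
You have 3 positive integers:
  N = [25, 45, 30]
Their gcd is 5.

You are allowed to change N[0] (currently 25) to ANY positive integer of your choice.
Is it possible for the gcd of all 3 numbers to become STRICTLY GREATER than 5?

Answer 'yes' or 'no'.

Answer: yes

Derivation:
Current gcd = 5
gcd of all OTHER numbers (without N[0]=25): gcd([45, 30]) = 15
The new gcd after any change is gcd(15, new_value).
This can be at most 15.
Since 15 > old gcd 5, the gcd CAN increase (e.g., set N[0] = 15).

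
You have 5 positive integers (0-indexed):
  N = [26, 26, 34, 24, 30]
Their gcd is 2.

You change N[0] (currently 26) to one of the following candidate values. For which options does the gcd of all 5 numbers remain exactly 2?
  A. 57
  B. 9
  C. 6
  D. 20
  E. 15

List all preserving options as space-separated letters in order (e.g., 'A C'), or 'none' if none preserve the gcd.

Answer: C D

Derivation:
Old gcd = 2; gcd of others (without N[0]) = 2
New gcd for candidate v: gcd(2, v). Preserves old gcd iff gcd(2, v) = 2.
  Option A: v=57, gcd(2,57)=1 -> changes
  Option B: v=9, gcd(2,9)=1 -> changes
  Option C: v=6, gcd(2,6)=2 -> preserves
  Option D: v=20, gcd(2,20)=2 -> preserves
  Option E: v=15, gcd(2,15)=1 -> changes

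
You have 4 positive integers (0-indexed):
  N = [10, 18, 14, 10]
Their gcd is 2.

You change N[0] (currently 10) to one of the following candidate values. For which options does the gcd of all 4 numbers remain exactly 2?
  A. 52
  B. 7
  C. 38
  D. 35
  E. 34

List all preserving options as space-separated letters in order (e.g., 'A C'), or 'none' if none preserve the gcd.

Answer: A C E

Derivation:
Old gcd = 2; gcd of others (without N[0]) = 2
New gcd for candidate v: gcd(2, v). Preserves old gcd iff gcd(2, v) = 2.
  Option A: v=52, gcd(2,52)=2 -> preserves
  Option B: v=7, gcd(2,7)=1 -> changes
  Option C: v=38, gcd(2,38)=2 -> preserves
  Option D: v=35, gcd(2,35)=1 -> changes
  Option E: v=34, gcd(2,34)=2 -> preserves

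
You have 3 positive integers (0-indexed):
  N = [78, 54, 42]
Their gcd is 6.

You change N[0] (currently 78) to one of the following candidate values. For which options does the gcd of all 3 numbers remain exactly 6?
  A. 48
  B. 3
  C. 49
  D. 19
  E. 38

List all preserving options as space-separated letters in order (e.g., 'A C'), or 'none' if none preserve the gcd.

Answer: A

Derivation:
Old gcd = 6; gcd of others (without N[0]) = 6
New gcd for candidate v: gcd(6, v). Preserves old gcd iff gcd(6, v) = 6.
  Option A: v=48, gcd(6,48)=6 -> preserves
  Option B: v=3, gcd(6,3)=3 -> changes
  Option C: v=49, gcd(6,49)=1 -> changes
  Option D: v=19, gcd(6,19)=1 -> changes
  Option E: v=38, gcd(6,38)=2 -> changes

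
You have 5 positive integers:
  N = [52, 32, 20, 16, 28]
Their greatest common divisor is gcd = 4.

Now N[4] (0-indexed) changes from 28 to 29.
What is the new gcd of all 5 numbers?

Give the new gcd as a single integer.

Answer: 1

Derivation:
Numbers: [52, 32, 20, 16, 28], gcd = 4
Change: index 4, 28 -> 29
gcd of the OTHER numbers (without index 4): gcd([52, 32, 20, 16]) = 4
New gcd = gcd(g_others, new_val) = gcd(4, 29) = 1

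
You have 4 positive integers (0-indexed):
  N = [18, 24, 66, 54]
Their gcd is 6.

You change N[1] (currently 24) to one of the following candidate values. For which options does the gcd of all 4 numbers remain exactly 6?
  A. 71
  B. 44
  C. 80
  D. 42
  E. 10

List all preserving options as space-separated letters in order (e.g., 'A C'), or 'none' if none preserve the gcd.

Answer: D

Derivation:
Old gcd = 6; gcd of others (without N[1]) = 6
New gcd for candidate v: gcd(6, v). Preserves old gcd iff gcd(6, v) = 6.
  Option A: v=71, gcd(6,71)=1 -> changes
  Option B: v=44, gcd(6,44)=2 -> changes
  Option C: v=80, gcd(6,80)=2 -> changes
  Option D: v=42, gcd(6,42)=6 -> preserves
  Option E: v=10, gcd(6,10)=2 -> changes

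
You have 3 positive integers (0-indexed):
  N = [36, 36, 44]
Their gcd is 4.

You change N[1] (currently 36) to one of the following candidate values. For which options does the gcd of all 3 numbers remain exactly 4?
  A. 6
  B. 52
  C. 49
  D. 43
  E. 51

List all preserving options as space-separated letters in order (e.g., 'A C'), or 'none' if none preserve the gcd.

Answer: B

Derivation:
Old gcd = 4; gcd of others (without N[1]) = 4
New gcd for candidate v: gcd(4, v). Preserves old gcd iff gcd(4, v) = 4.
  Option A: v=6, gcd(4,6)=2 -> changes
  Option B: v=52, gcd(4,52)=4 -> preserves
  Option C: v=49, gcd(4,49)=1 -> changes
  Option D: v=43, gcd(4,43)=1 -> changes
  Option E: v=51, gcd(4,51)=1 -> changes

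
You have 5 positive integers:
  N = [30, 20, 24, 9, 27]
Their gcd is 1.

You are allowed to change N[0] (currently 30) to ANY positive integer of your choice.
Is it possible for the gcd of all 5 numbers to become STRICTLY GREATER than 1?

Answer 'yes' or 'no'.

Current gcd = 1
gcd of all OTHER numbers (without N[0]=30): gcd([20, 24, 9, 27]) = 1
The new gcd after any change is gcd(1, new_value).
This can be at most 1.
Since 1 = old gcd 1, the gcd can only stay the same or decrease.

Answer: no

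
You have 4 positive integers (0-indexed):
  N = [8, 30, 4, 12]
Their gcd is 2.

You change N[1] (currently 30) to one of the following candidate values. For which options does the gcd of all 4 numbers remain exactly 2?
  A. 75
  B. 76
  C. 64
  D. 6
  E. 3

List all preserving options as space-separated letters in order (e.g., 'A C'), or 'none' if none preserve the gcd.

Answer: D

Derivation:
Old gcd = 2; gcd of others (without N[1]) = 4
New gcd for candidate v: gcd(4, v). Preserves old gcd iff gcd(4, v) = 2.
  Option A: v=75, gcd(4,75)=1 -> changes
  Option B: v=76, gcd(4,76)=4 -> changes
  Option C: v=64, gcd(4,64)=4 -> changes
  Option D: v=6, gcd(4,6)=2 -> preserves
  Option E: v=3, gcd(4,3)=1 -> changes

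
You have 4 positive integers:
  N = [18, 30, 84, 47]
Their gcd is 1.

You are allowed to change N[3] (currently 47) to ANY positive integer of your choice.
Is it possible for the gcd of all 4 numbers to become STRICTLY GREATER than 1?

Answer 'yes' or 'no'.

Current gcd = 1
gcd of all OTHER numbers (without N[3]=47): gcd([18, 30, 84]) = 6
The new gcd after any change is gcd(6, new_value).
This can be at most 6.
Since 6 > old gcd 1, the gcd CAN increase (e.g., set N[3] = 6).

Answer: yes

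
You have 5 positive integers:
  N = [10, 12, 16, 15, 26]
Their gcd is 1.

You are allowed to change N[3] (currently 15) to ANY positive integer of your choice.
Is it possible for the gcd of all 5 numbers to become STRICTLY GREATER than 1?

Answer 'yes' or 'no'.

Answer: yes

Derivation:
Current gcd = 1
gcd of all OTHER numbers (without N[3]=15): gcd([10, 12, 16, 26]) = 2
The new gcd after any change is gcd(2, new_value).
This can be at most 2.
Since 2 > old gcd 1, the gcd CAN increase (e.g., set N[3] = 2).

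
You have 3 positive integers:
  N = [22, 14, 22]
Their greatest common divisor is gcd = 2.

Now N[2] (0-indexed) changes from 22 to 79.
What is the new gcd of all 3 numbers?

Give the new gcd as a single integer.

Answer: 1

Derivation:
Numbers: [22, 14, 22], gcd = 2
Change: index 2, 22 -> 79
gcd of the OTHER numbers (without index 2): gcd([22, 14]) = 2
New gcd = gcd(g_others, new_val) = gcd(2, 79) = 1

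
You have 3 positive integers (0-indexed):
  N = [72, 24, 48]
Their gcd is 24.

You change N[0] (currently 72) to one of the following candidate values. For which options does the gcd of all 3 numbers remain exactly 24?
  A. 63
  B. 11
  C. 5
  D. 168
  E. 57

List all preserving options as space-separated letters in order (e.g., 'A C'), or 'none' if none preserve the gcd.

Answer: D

Derivation:
Old gcd = 24; gcd of others (without N[0]) = 24
New gcd for candidate v: gcd(24, v). Preserves old gcd iff gcd(24, v) = 24.
  Option A: v=63, gcd(24,63)=3 -> changes
  Option B: v=11, gcd(24,11)=1 -> changes
  Option C: v=5, gcd(24,5)=1 -> changes
  Option D: v=168, gcd(24,168)=24 -> preserves
  Option E: v=57, gcd(24,57)=3 -> changes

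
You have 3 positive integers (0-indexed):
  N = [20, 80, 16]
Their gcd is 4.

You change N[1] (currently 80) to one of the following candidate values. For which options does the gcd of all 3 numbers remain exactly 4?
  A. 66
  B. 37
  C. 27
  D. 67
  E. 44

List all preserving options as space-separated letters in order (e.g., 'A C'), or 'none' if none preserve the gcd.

Answer: E

Derivation:
Old gcd = 4; gcd of others (without N[1]) = 4
New gcd for candidate v: gcd(4, v). Preserves old gcd iff gcd(4, v) = 4.
  Option A: v=66, gcd(4,66)=2 -> changes
  Option B: v=37, gcd(4,37)=1 -> changes
  Option C: v=27, gcd(4,27)=1 -> changes
  Option D: v=67, gcd(4,67)=1 -> changes
  Option E: v=44, gcd(4,44)=4 -> preserves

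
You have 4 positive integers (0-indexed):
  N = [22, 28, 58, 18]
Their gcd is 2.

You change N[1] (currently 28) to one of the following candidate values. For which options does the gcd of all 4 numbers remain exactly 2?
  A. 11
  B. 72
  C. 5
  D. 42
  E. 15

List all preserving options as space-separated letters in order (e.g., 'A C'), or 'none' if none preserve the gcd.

Answer: B D

Derivation:
Old gcd = 2; gcd of others (without N[1]) = 2
New gcd for candidate v: gcd(2, v). Preserves old gcd iff gcd(2, v) = 2.
  Option A: v=11, gcd(2,11)=1 -> changes
  Option B: v=72, gcd(2,72)=2 -> preserves
  Option C: v=5, gcd(2,5)=1 -> changes
  Option D: v=42, gcd(2,42)=2 -> preserves
  Option E: v=15, gcd(2,15)=1 -> changes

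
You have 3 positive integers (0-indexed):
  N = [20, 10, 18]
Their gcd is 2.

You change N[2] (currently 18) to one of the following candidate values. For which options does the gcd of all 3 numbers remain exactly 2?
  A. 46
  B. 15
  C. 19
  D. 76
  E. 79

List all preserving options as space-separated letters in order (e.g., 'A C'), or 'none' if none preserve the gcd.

Old gcd = 2; gcd of others (without N[2]) = 10
New gcd for candidate v: gcd(10, v). Preserves old gcd iff gcd(10, v) = 2.
  Option A: v=46, gcd(10,46)=2 -> preserves
  Option B: v=15, gcd(10,15)=5 -> changes
  Option C: v=19, gcd(10,19)=1 -> changes
  Option D: v=76, gcd(10,76)=2 -> preserves
  Option E: v=79, gcd(10,79)=1 -> changes

Answer: A D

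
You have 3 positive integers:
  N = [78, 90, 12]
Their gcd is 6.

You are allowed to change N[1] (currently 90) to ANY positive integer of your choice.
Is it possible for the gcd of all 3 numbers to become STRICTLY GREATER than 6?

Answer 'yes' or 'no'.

Answer: no

Derivation:
Current gcd = 6
gcd of all OTHER numbers (without N[1]=90): gcd([78, 12]) = 6
The new gcd after any change is gcd(6, new_value).
This can be at most 6.
Since 6 = old gcd 6, the gcd can only stay the same or decrease.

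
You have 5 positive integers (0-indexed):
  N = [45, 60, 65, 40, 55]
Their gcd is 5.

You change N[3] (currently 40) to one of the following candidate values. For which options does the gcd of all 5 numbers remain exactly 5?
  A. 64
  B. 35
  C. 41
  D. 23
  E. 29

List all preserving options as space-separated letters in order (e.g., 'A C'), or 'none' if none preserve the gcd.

Old gcd = 5; gcd of others (without N[3]) = 5
New gcd for candidate v: gcd(5, v). Preserves old gcd iff gcd(5, v) = 5.
  Option A: v=64, gcd(5,64)=1 -> changes
  Option B: v=35, gcd(5,35)=5 -> preserves
  Option C: v=41, gcd(5,41)=1 -> changes
  Option D: v=23, gcd(5,23)=1 -> changes
  Option E: v=29, gcd(5,29)=1 -> changes

Answer: B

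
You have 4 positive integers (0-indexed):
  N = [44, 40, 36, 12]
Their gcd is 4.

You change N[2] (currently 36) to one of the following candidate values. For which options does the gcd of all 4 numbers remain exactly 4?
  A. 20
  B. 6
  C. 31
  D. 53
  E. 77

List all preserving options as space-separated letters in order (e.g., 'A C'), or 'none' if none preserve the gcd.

Answer: A

Derivation:
Old gcd = 4; gcd of others (without N[2]) = 4
New gcd for candidate v: gcd(4, v). Preserves old gcd iff gcd(4, v) = 4.
  Option A: v=20, gcd(4,20)=4 -> preserves
  Option B: v=6, gcd(4,6)=2 -> changes
  Option C: v=31, gcd(4,31)=1 -> changes
  Option D: v=53, gcd(4,53)=1 -> changes
  Option E: v=77, gcd(4,77)=1 -> changes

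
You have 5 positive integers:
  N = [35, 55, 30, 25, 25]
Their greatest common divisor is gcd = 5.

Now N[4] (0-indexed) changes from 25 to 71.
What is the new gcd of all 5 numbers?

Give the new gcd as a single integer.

Answer: 1

Derivation:
Numbers: [35, 55, 30, 25, 25], gcd = 5
Change: index 4, 25 -> 71
gcd of the OTHER numbers (without index 4): gcd([35, 55, 30, 25]) = 5
New gcd = gcd(g_others, new_val) = gcd(5, 71) = 1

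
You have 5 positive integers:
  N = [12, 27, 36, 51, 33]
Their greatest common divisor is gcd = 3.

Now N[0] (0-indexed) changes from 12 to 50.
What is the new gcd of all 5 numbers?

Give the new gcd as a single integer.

Numbers: [12, 27, 36, 51, 33], gcd = 3
Change: index 0, 12 -> 50
gcd of the OTHER numbers (without index 0): gcd([27, 36, 51, 33]) = 3
New gcd = gcd(g_others, new_val) = gcd(3, 50) = 1

Answer: 1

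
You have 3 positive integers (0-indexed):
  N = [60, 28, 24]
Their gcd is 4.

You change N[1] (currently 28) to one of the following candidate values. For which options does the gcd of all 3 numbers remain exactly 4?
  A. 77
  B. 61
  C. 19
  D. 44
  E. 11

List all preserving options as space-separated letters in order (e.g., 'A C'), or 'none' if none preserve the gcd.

Answer: D

Derivation:
Old gcd = 4; gcd of others (without N[1]) = 12
New gcd for candidate v: gcd(12, v). Preserves old gcd iff gcd(12, v) = 4.
  Option A: v=77, gcd(12,77)=1 -> changes
  Option B: v=61, gcd(12,61)=1 -> changes
  Option C: v=19, gcd(12,19)=1 -> changes
  Option D: v=44, gcd(12,44)=4 -> preserves
  Option E: v=11, gcd(12,11)=1 -> changes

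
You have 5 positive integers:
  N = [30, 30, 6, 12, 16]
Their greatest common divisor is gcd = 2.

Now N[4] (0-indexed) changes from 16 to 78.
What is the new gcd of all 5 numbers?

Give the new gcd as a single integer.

Numbers: [30, 30, 6, 12, 16], gcd = 2
Change: index 4, 16 -> 78
gcd of the OTHER numbers (without index 4): gcd([30, 30, 6, 12]) = 6
New gcd = gcd(g_others, new_val) = gcd(6, 78) = 6

Answer: 6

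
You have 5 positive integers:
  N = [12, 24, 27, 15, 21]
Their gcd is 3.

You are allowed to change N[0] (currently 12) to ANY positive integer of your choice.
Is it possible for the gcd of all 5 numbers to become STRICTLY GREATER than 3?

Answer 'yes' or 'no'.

Current gcd = 3
gcd of all OTHER numbers (without N[0]=12): gcd([24, 27, 15, 21]) = 3
The new gcd after any change is gcd(3, new_value).
This can be at most 3.
Since 3 = old gcd 3, the gcd can only stay the same or decrease.

Answer: no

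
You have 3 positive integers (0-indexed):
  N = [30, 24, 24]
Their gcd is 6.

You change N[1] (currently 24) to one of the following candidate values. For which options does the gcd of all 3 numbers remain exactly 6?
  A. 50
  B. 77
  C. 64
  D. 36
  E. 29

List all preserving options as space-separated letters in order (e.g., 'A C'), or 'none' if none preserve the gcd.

Old gcd = 6; gcd of others (without N[1]) = 6
New gcd for candidate v: gcd(6, v). Preserves old gcd iff gcd(6, v) = 6.
  Option A: v=50, gcd(6,50)=2 -> changes
  Option B: v=77, gcd(6,77)=1 -> changes
  Option C: v=64, gcd(6,64)=2 -> changes
  Option D: v=36, gcd(6,36)=6 -> preserves
  Option E: v=29, gcd(6,29)=1 -> changes

Answer: D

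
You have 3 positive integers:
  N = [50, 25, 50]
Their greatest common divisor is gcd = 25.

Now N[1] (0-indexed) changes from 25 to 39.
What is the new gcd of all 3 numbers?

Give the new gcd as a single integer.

Answer: 1

Derivation:
Numbers: [50, 25, 50], gcd = 25
Change: index 1, 25 -> 39
gcd of the OTHER numbers (without index 1): gcd([50, 50]) = 50
New gcd = gcd(g_others, new_val) = gcd(50, 39) = 1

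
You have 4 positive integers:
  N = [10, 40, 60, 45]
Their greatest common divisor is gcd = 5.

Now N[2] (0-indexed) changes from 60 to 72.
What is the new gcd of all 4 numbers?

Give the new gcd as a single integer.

Numbers: [10, 40, 60, 45], gcd = 5
Change: index 2, 60 -> 72
gcd of the OTHER numbers (without index 2): gcd([10, 40, 45]) = 5
New gcd = gcd(g_others, new_val) = gcd(5, 72) = 1

Answer: 1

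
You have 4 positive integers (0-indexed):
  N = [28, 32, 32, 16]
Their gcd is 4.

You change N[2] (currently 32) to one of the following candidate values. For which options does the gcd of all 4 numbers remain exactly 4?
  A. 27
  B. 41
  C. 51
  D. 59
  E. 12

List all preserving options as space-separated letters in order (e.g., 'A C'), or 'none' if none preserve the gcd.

Old gcd = 4; gcd of others (without N[2]) = 4
New gcd for candidate v: gcd(4, v). Preserves old gcd iff gcd(4, v) = 4.
  Option A: v=27, gcd(4,27)=1 -> changes
  Option B: v=41, gcd(4,41)=1 -> changes
  Option C: v=51, gcd(4,51)=1 -> changes
  Option D: v=59, gcd(4,59)=1 -> changes
  Option E: v=12, gcd(4,12)=4 -> preserves

Answer: E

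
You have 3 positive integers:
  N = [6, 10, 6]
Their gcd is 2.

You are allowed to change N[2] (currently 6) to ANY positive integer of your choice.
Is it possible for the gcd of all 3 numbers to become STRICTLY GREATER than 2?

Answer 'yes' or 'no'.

Answer: no

Derivation:
Current gcd = 2
gcd of all OTHER numbers (without N[2]=6): gcd([6, 10]) = 2
The new gcd after any change is gcd(2, new_value).
This can be at most 2.
Since 2 = old gcd 2, the gcd can only stay the same or decrease.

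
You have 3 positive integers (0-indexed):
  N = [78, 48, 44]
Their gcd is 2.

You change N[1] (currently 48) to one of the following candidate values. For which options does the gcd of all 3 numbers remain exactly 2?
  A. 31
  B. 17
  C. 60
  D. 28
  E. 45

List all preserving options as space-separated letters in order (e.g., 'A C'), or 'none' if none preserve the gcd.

Answer: C D

Derivation:
Old gcd = 2; gcd of others (without N[1]) = 2
New gcd for candidate v: gcd(2, v). Preserves old gcd iff gcd(2, v) = 2.
  Option A: v=31, gcd(2,31)=1 -> changes
  Option B: v=17, gcd(2,17)=1 -> changes
  Option C: v=60, gcd(2,60)=2 -> preserves
  Option D: v=28, gcd(2,28)=2 -> preserves
  Option E: v=45, gcd(2,45)=1 -> changes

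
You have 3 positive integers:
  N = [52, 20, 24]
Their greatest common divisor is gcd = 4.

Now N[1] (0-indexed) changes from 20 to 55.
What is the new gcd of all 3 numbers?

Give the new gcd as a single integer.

Answer: 1

Derivation:
Numbers: [52, 20, 24], gcd = 4
Change: index 1, 20 -> 55
gcd of the OTHER numbers (without index 1): gcd([52, 24]) = 4
New gcd = gcd(g_others, new_val) = gcd(4, 55) = 1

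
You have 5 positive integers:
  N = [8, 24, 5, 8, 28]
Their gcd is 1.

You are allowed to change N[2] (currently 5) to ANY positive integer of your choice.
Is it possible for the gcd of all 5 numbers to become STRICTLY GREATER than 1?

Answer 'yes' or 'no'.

Answer: yes

Derivation:
Current gcd = 1
gcd of all OTHER numbers (without N[2]=5): gcd([8, 24, 8, 28]) = 4
The new gcd after any change is gcd(4, new_value).
This can be at most 4.
Since 4 > old gcd 1, the gcd CAN increase (e.g., set N[2] = 4).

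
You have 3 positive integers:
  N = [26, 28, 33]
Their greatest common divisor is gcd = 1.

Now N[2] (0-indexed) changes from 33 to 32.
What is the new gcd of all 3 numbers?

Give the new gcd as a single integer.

Answer: 2

Derivation:
Numbers: [26, 28, 33], gcd = 1
Change: index 2, 33 -> 32
gcd of the OTHER numbers (without index 2): gcd([26, 28]) = 2
New gcd = gcd(g_others, new_val) = gcd(2, 32) = 2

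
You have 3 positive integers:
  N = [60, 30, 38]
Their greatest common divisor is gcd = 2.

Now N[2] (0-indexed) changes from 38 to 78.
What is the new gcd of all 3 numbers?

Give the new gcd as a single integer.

Numbers: [60, 30, 38], gcd = 2
Change: index 2, 38 -> 78
gcd of the OTHER numbers (without index 2): gcd([60, 30]) = 30
New gcd = gcd(g_others, new_val) = gcd(30, 78) = 6

Answer: 6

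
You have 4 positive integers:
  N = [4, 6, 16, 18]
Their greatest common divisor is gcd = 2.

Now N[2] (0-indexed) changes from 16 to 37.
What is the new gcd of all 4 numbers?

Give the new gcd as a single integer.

Answer: 1

Derivation:
Numbers: [4, 6, 16, 18], gcd = 2
Change: index 2, 16 -> 37
gcd of the OTHER numbers (without index 2): gcd([4, 6, 18]) = 2
New gcd = gcd(g_others, new_val) = gcd(2, 37) = 1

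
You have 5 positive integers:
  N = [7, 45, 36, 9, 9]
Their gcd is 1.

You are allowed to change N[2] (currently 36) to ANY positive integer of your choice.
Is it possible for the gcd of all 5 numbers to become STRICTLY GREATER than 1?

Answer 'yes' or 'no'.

Answer: no

Derivation:
Current gcd = 1
gcd of all OTHER numbers (without N[2]=36): gcd([7, 45, 9, 9]) = 1
The new gcd after any change is gcd(1, new_value).
This can be at most 1.
Since 1 = old gcd 1, the gcd can only stay the same or decrease.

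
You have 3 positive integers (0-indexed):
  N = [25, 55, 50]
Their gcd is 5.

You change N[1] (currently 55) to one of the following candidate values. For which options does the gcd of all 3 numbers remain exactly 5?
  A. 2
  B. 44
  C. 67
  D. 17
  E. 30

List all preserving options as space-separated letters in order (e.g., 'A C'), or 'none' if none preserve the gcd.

Answer: E

Derivation:
Old gcd = 5; gcd of others (without N[1]) = 25
New gcd for candidate v: gcd(25, v). Preserves old gcd iff gcd(25, v) = 5.
  Option A: v=2, gcd(25,2)=1 -> changes
  Option B: v=44, gcd(25,44)=1 -> changes
  Option C: v=67, gcd(25,67)=1 -> changes
  Option D: v=17, gcd(25,17)=1 -> changes
  Option E: v=30, gcd(25,30)=5 -> preserves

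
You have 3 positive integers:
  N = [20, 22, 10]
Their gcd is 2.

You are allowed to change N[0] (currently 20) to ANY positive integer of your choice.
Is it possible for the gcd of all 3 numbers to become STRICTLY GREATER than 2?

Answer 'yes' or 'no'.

Current gcd = 2
gcd of all OTHER numbers (without N[0]=20): gcd([22, 10]) = 2
The new gcd after any change is gcd(2, new_value).
This can be at most 2.
Since 2 = old gcd 2, the gcd can only stay the same or decrease.

Answer: no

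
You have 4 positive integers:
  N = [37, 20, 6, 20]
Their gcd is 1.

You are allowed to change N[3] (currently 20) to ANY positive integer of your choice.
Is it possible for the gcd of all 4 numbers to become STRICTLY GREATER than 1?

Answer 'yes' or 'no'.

Answer: no

Derivation:
Current gcd = 1
gcd of all OTHER numbers (without N[3]=20): gcd([37, 20, 6]) = 1
The new gcd after any change is gcd(1, new_value).
This can be at most 1.
Since 1 = old gcd 1, the gcd can only stay the same or decrease.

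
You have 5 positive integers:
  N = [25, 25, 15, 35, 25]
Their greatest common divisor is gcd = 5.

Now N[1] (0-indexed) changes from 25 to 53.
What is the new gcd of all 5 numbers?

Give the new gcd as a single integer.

Numbers: [25, 25, 15, 35, 25], gcd = 5
Change: index 1, 25 -> 53
gcd of the OTHER numbers (without index 1): gcd([25, 15, 35, 25]) = 5
New gcd = gcd(g_others, new_val) = gcd(5, 53) = 1

Answer: 1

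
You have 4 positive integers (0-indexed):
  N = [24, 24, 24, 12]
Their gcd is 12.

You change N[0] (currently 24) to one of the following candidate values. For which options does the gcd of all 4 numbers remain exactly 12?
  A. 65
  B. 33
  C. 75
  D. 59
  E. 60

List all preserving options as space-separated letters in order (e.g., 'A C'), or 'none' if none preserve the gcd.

Old gcd = 12; gcd of others (without N[0]) = 12
New gcd for candidate v: gcd(12, v). Preserves old gcd iff gcd(12, v) = 12.
  Option A: v=65, gcd(12,65)=1 -> changes
  Option B: v=33, gcd(12,33)=3 -> changes
  Option C: v=75, gcd(12,75)=3 -> changes
  Option D: v=59, gcd(12,59)=1 -> changes
  Option E: v=60, gcd(12,60)=12 -> preserves

Answer: E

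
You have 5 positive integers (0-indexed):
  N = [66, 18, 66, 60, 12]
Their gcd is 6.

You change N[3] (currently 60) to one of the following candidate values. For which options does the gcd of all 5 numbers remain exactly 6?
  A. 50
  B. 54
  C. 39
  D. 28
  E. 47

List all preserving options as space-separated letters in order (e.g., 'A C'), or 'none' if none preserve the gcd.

Answer: B

Derivation:
Old gcd = 6; gcd of others (without N[3]) = 6
New gcd for candidate v: gcd(6, v). Preserves old gcd iff gcd(6, v) = 6.
  Option A: v=50, gcd(6,50)=2 -> changes
  Option B: v=54, gcd(6,54)=6 -> preserves
  Option C: v=39, gcd(6,39)=3 -> changes
  Option D: v=28, gcd(6,28)=2 -> changes
  Option E: v=47, gcd(6,47)=1 -> changes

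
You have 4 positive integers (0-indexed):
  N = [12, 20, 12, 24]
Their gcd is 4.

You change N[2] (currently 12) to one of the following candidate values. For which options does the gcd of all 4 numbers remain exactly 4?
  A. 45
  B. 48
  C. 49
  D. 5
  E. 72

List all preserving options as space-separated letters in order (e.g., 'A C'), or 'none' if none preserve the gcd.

Old gcd = 4; gcd of others (without N[2]) = 4
New gcd for candidate v: gcd(4, v). Preserves old gcd iff gcd(4, v) = 4.
  Option A: v=45, gcd(4,45)=1 -> changes
  Option B: v=48, gcd(4,48)=4 -> preserves
  Option C: v=49, gcd(4,49)=1 -> changes
  Option D: v=5, gcd(4,5)=1 -> changes
  Option E: v=72, gcd(4,72)=4 -> preserves

Answer: B E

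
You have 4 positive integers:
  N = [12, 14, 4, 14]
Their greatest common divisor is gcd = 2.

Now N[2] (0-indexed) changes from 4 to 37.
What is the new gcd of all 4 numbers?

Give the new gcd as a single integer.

Answer: 1

Derivation:
Numbers: [12, 14, 4, 14], gcd = 2
Change: index 2, 4 -> 37
gcd of the OTHER numbers (without index 2): gcd([12, 14, 14]) = 2
New gcd = gcd(g_others, new_val) = gcd(2, 37) = 1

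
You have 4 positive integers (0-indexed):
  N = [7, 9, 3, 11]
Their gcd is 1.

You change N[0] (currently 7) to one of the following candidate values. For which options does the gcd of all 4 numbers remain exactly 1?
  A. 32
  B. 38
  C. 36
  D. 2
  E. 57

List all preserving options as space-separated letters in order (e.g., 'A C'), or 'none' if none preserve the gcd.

Old gcd = 1; gcd of others (without N[0]) = 1
New gcd for candidate v: gcd(1, v). Preserves old gcd iff gcd(1, v) = 1.
  Option A: v=32, gcd(1,32)=1 -> preserves
  Option B: v=38, gcd(1,38)=1 -> preserves
  Option C: v=36, gcd(1,36)=1 -> preserves
  Option D: v=2, gcd(1,2)=1 -> preserves
  Option E: v=57, gcd(1,57)=1 -> preserves

Answer: A B C D E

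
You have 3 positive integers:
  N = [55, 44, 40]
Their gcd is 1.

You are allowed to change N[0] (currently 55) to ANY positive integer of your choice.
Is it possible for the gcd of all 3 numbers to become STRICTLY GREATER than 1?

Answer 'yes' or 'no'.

Current gcd = 1
gcd of all OTHER numbers (without N[0]=55): gcd([44, 40]) = 4
The new gcd after any change is gcd(4, new_value).
This can be at most 4.
Since 4 > old gcd 1, the gcd CAN increase (e.g., set N[0] = 4).

Answer: yes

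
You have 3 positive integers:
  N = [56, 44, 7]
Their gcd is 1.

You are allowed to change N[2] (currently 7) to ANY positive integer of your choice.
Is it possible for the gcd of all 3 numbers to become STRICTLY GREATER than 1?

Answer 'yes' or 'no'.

Current gcd = 1
gcd of all OTHER numbers (without N[2]=7): gcd([56, 44]) = 4
The new gcd after any change is gcd(4, new_value).
This can be at most 4.
Since 4 > old gcd 1, the gcd CAN increase (e.g., set N[2] = 4).

Answer: yes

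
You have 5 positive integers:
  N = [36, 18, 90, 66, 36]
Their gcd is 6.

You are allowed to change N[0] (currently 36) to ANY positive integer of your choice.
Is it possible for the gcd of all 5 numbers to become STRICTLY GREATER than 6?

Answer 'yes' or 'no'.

Answer: no

Derivation:
Current gcd = 6
gcd of all OTHER numbers (without N[0]=36): gcd([18, 90, 66, 36]) = 6
The new gcd after any change is gcd(6, new_value).
This can be at most 6.
Since 6 = old gcd 6, the gcd can only stay the same or decrease.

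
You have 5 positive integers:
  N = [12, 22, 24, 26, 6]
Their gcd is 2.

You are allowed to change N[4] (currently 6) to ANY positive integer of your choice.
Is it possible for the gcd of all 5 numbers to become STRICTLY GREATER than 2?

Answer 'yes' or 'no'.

Current gcd = 2
gcd of all OTHER numbers (without N[4]=6): gcd([12, 22, 24, 26]) = 2
The new gcd after any change is gcd(2, new_value).
This can be at most 2.
Since 2 = old gcd 2, the gcd can only stay the same or decrease.

Answer: no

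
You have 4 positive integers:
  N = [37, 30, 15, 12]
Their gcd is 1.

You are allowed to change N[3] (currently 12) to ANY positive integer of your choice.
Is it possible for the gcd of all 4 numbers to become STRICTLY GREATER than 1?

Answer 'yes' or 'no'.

Answer: no

Derivation:
Current gcd = 1
gcd of all OTHER numbers (without N[3]=12): gcd([37, 30, 15]) = 1
The new gcd after any change is gcd(1, new_value).
This can be at most 1.
Since 1 = old gcd 1, the gcd can only stay the same or decrease.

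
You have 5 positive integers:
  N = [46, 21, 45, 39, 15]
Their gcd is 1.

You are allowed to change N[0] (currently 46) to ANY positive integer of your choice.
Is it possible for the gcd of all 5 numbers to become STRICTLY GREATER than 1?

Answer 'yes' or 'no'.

Current gcd = 1
gcd of all OTHER numbers (without N[0]=46): gcd([21, 45, 39, 15]) = 3
The new gcd after any change is gcd(3, new_value).
This can be at most 3.
Since 3 > old gcd 1, the gcd CAN increase (e.g., set N[0] = 3).

Answer: yes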